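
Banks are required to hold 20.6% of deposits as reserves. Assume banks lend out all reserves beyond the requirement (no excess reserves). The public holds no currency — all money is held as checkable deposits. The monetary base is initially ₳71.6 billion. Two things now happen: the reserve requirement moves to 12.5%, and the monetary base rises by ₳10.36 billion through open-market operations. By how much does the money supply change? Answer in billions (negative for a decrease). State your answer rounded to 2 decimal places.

Before: m₁ = 1 / (0.206) ≈ 4.85437, MB₁ = 71.6, so M₁ = 4.85437 × 71.6 ≈ 347.5729 billion.
After: m₂ = 1 / (0.125) = 8, MB₂ = 71.6 + 10.36 = 81.96, so M₂ = 8 × 81.96 = 655.68 billion.
ΔM = M₂ − M₁ = 655.68 − 347.5729 = 308.1071 billion.

₳308.11 billion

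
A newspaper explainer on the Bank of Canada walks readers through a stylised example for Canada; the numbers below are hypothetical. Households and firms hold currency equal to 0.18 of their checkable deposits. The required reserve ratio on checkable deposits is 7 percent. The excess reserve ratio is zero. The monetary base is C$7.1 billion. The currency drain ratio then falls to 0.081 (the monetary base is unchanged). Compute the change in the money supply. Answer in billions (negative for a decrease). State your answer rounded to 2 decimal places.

C$17.32 billion

Initially m₁ = (1 + 0.18) / (0.07 + 0.18) = 4.72, so M₁ = 4.72 × 7.1 = 33.512 billion.
After the change m₂ = (1 + 0.081) / (0.07 + 0.081) ≈ 7.1589, so M₂ = 7.1589 × 7.1 ≈ 50.8282 billion.
ΔM = M₂ − M₁ = 50.8282 − 33.512 = 17.3162 billion.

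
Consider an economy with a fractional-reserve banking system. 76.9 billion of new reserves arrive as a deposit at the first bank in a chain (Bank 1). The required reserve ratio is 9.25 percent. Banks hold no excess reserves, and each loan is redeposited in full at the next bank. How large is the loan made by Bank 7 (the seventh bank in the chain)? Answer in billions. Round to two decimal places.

Each bank lends a fraction (1 − rr) = 0.9075 of the deposit it receives, so Bank 7 receives 76.9·0.9075^6 and lends 76.9·0.9075^7 ≈ 38.9810 billion.

38.98 billion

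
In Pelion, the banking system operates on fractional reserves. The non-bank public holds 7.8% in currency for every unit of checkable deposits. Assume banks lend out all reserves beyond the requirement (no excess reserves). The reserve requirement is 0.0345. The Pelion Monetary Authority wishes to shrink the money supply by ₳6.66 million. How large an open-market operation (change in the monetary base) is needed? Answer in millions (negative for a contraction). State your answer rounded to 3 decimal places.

The money multiplier is m = (1 + c) / (rr + c) = (1 + 0.078) / (0.0345 + 0.078) ≈ 9.58222.
ΔMB = ΔM / m = (−6.66) / 9.58222 ≈ -0.695 million.

-0.695 million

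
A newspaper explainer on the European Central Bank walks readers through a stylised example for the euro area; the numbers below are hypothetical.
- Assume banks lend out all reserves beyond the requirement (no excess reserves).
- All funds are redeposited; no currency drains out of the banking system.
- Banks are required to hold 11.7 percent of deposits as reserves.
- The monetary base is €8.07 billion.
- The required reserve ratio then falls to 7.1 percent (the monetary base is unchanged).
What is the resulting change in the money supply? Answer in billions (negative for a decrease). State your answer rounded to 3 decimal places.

€44.688 billion

Initially m₁ = 1 / (0.117) ≈ 8.54701, so M₁ = 8.54701 × 8.07 ≈ 68.9744 billion.
After the change m₂ = 1 / (0.071) ≈ 14.08451, so M₂ = 14.08451 × 8.07 ≈ 113.662 billion.
ΔM = M₂ − M₁ = 113.662 − 68.9744 = 44.6876 billion.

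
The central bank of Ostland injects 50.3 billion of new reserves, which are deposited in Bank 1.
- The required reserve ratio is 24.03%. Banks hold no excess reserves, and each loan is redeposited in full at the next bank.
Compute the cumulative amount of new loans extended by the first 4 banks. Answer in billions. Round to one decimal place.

106.1 billion

Bank i lends (1 − rr)^i of the original deposit: Bank 1 lends 50.3·0.7597 ≈ 38.2129, Bank 2 lends 50.3·0.7597² ≈ 29.0303, and so on.
Summing a geometric series: total = 50.3·[0.7597·(1 − 0.7597^4) / (1 − 0.7597)] ≈ 106.0523 billion.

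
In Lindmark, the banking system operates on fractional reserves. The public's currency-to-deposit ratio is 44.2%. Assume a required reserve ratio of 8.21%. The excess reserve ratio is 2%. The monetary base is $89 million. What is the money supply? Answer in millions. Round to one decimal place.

The money multiplier is m = (1 + c) / (rr + e + c) = (1 + 0.442) / (0.0821 + 0.02 + 0.442) ≈ 2.6502.
So M = m × MB = 2.6502 × 89 = 235.8678 million.

$235.9 million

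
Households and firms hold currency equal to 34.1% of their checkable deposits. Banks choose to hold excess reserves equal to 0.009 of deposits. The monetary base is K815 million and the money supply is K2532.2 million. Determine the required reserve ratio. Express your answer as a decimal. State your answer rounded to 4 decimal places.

0.0816

Using m = M/MB = 2532.2/815 ≈ 3.106994. Since m = (1 + c)/(c + rr + e), the denominator satisfies c + rr + e = (1 + c)/m = (1 + 0.341) / 3.106994 ≈ 0.431607.
With c = 0.341 and e = 0.009, the required reserve ratio is 0.431607 − 0.341 − 0.009 = 0.081607.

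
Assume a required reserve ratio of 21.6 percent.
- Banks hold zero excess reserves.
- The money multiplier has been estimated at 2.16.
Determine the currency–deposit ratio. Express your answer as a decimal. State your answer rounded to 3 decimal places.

0.460

Using m = 2.16. From m = (1 + c)/(c + rr + e), rearranging gives 1 + c = m·(c + rr + e), so c·(1 − m) = m·(rr + e) − 1.
Hence c = [m·(rr + e) − 1]/(1 − m) = [2.16 × (0.216 + 0) − 1] / (1 − 2.16) ≈ 0.459862.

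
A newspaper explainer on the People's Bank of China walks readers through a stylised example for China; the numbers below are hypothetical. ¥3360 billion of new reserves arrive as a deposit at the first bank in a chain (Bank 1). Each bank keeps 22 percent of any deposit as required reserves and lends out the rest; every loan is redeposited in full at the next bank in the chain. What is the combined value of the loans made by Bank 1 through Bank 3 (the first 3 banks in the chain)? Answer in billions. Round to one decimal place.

¥6259.5 billion

Bank i lends (1 − rr)^i of the original deposit: Bank 1 lends 3360·0.7800 = 2620.8000, Bank 2 lends 3360·0.7800² = 2044.2240, and so on.
Summing a geometric series: total = 3360·[0.7800·(1 − 0.7800^3) / (1 − 0.7800)] ≈ 6259.5187 billion.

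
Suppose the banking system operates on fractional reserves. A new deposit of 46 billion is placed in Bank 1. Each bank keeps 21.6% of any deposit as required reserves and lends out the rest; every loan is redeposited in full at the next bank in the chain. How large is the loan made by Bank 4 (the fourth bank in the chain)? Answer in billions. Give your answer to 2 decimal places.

Each bank lends a fraction (1 − rr) = 0.7840 of the deposit it receives, so Bank 4 receives 46·0.7840^3 and lends 46·0.7840^4 ≈ 17.3789 billion.

17.38 billion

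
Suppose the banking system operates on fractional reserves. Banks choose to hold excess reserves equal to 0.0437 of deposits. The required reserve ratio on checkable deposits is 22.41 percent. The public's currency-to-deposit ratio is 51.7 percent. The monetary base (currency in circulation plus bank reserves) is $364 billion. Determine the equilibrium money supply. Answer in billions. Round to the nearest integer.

$704 billion

The money multiplier is m = (1 + c) / (rr + e + c) = (1 + 0.517) / (0.2241 + 0.0437 + 0.517) ≈ 1.9330.
So M = m × MB = 1.9330 × 364 = 703.612 billion.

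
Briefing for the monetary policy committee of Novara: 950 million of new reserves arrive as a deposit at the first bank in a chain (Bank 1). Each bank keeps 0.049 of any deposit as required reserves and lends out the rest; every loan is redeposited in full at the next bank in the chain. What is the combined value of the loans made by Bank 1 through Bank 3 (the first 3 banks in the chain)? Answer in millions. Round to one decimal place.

2579.7 million

Bank i lends (1 − rr)^i of the original deposit: Bank 1 lends 950·0.9510 = 903.4500, Bank 2 lends 950·0.9510² ≈ 859.1809, and so on.
Summing a geometric series: total = 950·[0.9510·(1 − 0.9510^3) / (1 − 0.9510)] ≈ 2579.7120 million.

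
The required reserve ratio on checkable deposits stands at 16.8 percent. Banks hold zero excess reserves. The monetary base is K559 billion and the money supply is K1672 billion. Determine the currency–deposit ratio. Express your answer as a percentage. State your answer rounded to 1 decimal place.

Using m = M/MB = 1672/559 ≈ 2.991055. From m = (1 + c)/(c + rr + e), rearranging gives 1 + c = m·(c + rr + e), so c·(1 − m) = m·(rr + e) − 1.
Hence c = [m·(rr + e) − 1]/(1 − m) = [2.991055 × (0.168 + 0) − 1] / (1 − 2.991055) ≈ 0.249869.

25.0%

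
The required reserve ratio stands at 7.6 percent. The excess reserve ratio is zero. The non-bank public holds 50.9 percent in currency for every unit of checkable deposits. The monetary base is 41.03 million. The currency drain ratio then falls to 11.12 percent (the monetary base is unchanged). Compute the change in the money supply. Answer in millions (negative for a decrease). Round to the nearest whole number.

138 million

Initially m₁ = (1 + 0.509) / (0.076 + 0.509) ≈ 2.5795, so M₁ = 2.5795 × 41.03 ≈ 105.8369 million.
After the change m₂ = (1 + 0.1112) / (0.076 + 0.1112) ≈ 5.9359, so M₂ = 5.9359 × 41.03 ≈ 243.55 million.
ΔM = M₂ − M₁ = 243.55 − 105.8369 = 137.7131 million.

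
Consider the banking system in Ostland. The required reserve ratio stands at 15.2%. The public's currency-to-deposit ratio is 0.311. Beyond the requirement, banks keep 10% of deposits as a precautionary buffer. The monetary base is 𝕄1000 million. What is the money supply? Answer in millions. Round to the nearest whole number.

𝕄2329 million

The money multiplier is m = (1 + c) / (rr + e + c) = (1 + 0.311) / (0.152 + 0.1 + 0.311) ≈ 2.3286.
So M = m × MB = 2.3286 × 1000 = 2328.6 million.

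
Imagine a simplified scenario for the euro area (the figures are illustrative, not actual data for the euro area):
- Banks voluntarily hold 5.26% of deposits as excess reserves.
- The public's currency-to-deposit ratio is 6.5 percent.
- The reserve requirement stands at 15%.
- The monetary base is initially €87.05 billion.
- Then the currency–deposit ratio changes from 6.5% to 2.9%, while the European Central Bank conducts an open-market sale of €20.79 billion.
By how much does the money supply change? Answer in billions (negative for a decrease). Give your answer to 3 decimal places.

Before: m₁ = (1 + 0.065) / (0.15 + 0.0526 + 0.065) ≈ 3.979821, MB₁ = 87.05, so M₁ = 3.979821 × 87.05 ≈ 346.4434 billion.
After: m₂ = (1 + 0.029) / (0.15 + 0.0526 + 0.029) ≈ 4.443005, MB₂ = 87.05 − 20.79 = 66.26, so M₂ = 4.443005 × 66.26 ≈ 294.3935 billion.
ΔM = M₂ − M₁ = 294.3935 − 346.4434 = -52.0499 billion.

-52.050 billion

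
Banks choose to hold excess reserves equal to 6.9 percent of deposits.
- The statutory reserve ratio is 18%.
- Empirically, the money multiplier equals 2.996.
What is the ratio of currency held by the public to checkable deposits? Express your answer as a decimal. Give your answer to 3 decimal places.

Using m = 2.996. From m = (1 + c)/(c + rr + e), rearranging gives 1 + c = m·(c + rr + e), so c·(1 − m) = m·(rr + e) − 1.
Hence c = [m·(rr + e) − 1]/(1 − m) = [2.996 × (0.18 + 0.069) − 1] / (1 − 2.996) ≈ 0.127253.

0.127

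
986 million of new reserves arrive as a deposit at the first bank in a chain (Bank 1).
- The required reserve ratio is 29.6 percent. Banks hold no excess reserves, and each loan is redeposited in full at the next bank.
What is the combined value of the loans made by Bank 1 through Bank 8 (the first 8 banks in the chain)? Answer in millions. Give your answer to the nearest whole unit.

Bank i lends (1 − rr)^i of the original deposit: Bank 1 lends 986·0.7040 = 694.1440, Bank 2 lends 986·0.7040² ≈ 488.6774, and so on.
Summing a geometric series: total = 986·[0.7040·(1 − 0.7040^8) / (1 − 0.7040)] ≈ 2203.5867 million.

2204 million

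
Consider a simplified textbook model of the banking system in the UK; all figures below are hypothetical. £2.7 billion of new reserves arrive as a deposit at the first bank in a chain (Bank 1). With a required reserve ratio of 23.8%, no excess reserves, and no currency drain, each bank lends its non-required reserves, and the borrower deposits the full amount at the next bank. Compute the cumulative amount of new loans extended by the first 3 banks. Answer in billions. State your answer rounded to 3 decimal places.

£4.820 billion

Bank i lends (1 − rr)^i of the original deposit: Bank 1 lends 2.7·0.7620 = 2.0574, Bank 2 lends 2.7·0.7620² ≈ 1.5677, and so on.
Summing a geometric series: total = 2.7·[0.7620·(1 − 0.7620^3) / (1 − 0.7620)] ≈ 4.8198 billion.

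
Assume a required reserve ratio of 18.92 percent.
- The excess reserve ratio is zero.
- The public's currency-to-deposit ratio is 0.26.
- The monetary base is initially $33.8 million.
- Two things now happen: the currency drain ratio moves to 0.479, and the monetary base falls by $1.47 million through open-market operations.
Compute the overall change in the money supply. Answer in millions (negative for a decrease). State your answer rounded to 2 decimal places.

-23.25 million

Before: m₁ = (1 + 0.26) / (0.1892 + 0.26) ≈ 2.80499, MB₁ = 33.8, so M₁ = 2.80499 × 33.8 ≈ 94.8087 million.
After: m₂ = (1 + 0.479) / (0.1892 + 0.479) ≈ 2.21341, MB₂ = 33.8 − 1.47 = 32.33, so M₂ = 2.21341 × 32.33 ≈ 71.5595 million.
ΔM = M₂ − M₁ = 71.5595 − 94.8087 = -23.2492 million.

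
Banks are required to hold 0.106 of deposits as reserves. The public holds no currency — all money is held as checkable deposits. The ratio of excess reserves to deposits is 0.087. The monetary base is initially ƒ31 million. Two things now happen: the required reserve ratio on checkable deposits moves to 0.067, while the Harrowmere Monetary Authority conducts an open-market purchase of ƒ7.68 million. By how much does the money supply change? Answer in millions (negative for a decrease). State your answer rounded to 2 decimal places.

ƒ90.55 million

Before: m₁ = 1 / (0.106 + 0.087) ≈ 5.18135, MB₁ = 31, so M₁ = 5.18135 × 31 ≈ 160.6218 million.
After: m₂ = 1 / (0.067 + 0.087) ≈ 6.49351, MB₂ = 31 + 7.68 = 38.68, so M₂ = 6.49351 × 38.68 ≈ 251.169 million.
ΔM = M₂ − M₁ = 251.169 − 160.6218 = 90.5472 million.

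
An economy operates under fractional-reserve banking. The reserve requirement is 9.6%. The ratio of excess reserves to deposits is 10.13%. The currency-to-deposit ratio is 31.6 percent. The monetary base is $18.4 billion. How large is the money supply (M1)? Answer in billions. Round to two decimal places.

The money multiplier is m = (1 + c) / (rr + e + c) = (1 + 0.316) / (0.096 + 0.1013 + 0.316) ≈ 2.56380.
So M = m × MB = 2.56380 × 18.4 ≈ 47.1739 billion.

$47.17 billion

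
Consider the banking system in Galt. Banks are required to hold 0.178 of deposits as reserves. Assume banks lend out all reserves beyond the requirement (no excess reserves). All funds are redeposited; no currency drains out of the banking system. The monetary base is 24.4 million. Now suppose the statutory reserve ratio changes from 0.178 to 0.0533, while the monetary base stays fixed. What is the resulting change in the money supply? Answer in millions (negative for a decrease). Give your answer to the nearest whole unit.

321 million

Initially m₁ = 1 / (0.178) ≈ 5.6180, so M₁ = 5.6180 × 24.4 = 137.0792 million.
After the change m₂ = 1 / (0.0533) ≈ 18.7617, so M₂ = 18.7617 × 24.4 ≈ 457.7855 million.
ΔM = M₂ − M₁ = 457.7855 − 137.0792 = 320.7063 million.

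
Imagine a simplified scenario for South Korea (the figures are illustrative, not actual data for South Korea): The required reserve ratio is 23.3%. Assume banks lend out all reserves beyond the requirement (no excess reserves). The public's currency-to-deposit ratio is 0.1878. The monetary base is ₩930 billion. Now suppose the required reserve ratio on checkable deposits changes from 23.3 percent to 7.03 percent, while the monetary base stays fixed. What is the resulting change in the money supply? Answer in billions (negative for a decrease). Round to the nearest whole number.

₩1655 billion

Initially m₁ = (1 + 0.1878) / (0.233 + 0.1878) ≈ 2.8227, so M₁ = 2.8227 × 930 = 2625.111 billion.
After the change m₂ = (1 + 0.1878) / (0.0703 + 0.1878) ≈ 4.6021, so M₂ = 4.6021 × 930 = 4279.953 billion.
ΔM = M₂ − M₁ = 4279.953 − 2625.111 = 1654.842 billion.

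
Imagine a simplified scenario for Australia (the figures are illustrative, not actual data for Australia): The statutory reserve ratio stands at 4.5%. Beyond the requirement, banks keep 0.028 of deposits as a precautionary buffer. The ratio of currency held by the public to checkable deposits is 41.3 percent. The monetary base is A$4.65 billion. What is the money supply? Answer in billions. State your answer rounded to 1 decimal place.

A$13.5 billion

The money multiplier is m = (1 + c) / (rr + e + c) = (1 + 0.413) / (0.045 + 0.028 + 0.413) ≈ 2.9074.
So M = m × MB = 2.9074 × 4.65 ≈ 13.5194 billion.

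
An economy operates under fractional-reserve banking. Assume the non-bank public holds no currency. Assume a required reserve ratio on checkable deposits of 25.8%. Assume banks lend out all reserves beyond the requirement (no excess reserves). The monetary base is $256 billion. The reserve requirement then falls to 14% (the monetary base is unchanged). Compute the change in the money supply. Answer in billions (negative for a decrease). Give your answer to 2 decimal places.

Initially m₁ = 1 / (0.258) ≈ 3.875969, so M₁ = 3.875969 × 256 ≈ 992.2481 billion.
After the change m₂ = 1 / (0.14) ≈ 7.142857, so M₂ = 7.142857 × 256 ≈ 1828.5714 billion.
ΔM = M₂ − M₁ = 1828.5714 − 992.2481 = 836.3233 billion.

$836.32 billion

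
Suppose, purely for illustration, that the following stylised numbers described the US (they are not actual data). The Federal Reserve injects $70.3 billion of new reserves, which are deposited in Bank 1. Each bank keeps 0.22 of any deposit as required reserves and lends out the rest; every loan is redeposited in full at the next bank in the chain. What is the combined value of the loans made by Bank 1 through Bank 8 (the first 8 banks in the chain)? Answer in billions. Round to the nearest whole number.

$215 billion

Bank i lends (1 − rr)^i of the original deposit: Bank 1 lends 70.3·0.7800 = 54.8340, Bank 2 lends 70.3·0.7800² ≈ 42.7705, and so on.
Summing a geometric series: total = 70.3·[0.7800·(1 − 0.7800^8) / (1 − 0.7800)] ≈ 215.0960 billion.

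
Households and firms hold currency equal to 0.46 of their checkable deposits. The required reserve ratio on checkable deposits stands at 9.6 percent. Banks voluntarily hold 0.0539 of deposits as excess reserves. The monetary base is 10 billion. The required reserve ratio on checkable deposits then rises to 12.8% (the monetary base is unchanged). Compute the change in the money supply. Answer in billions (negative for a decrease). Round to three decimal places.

-1.193 billion

Initially m₁ = (1 + 0.46) / (0.096 + 0.0539 + 0.46) ≈ 2.39384, so M₁ = 2.39384 × 10 = 23.9384 billion.
After the change m₂ = (1 + 0.46) / (0.128 + 0.0539 + 0.46) ≈ 2.27450, so M₂ = 2.27450 × 10 = 22.745 billion.
ΔM = M₂ − M₁ = 22.745 − 23.9384 = -1.1934 billion.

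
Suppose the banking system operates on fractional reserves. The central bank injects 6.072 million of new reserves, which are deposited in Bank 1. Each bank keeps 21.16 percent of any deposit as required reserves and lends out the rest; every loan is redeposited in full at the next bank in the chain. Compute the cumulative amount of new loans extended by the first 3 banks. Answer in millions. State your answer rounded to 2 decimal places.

11.54 million

Bank i lends (1 − rr)^i of the original deposit: Bank 1 lends 6.072·0.7884 ≈ 4.7872, Bank 2 lends 6.072·0.7884² ≈ 3.7742, and so on.
Summing a geometric series: total = 6.072·[0.7884·(1 − 0.7884^3) / (1 − 0.7884)] ≈ 11.5369 million.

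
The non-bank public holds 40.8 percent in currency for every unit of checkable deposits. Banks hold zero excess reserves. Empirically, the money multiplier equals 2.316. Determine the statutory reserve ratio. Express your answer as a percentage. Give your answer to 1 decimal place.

Using m = 2.316. Since m = (1 + c)/(c + rr + e), the denominator satisfies c + rr + e = (1 + c)/m = (1 + 0.408) / 2.316 ≈ 0.607945.
With c = 0.408 and e = 0, the statutory reserve ratio is 0.607945 − 0.408 − 0 = 0.199945.

20.0%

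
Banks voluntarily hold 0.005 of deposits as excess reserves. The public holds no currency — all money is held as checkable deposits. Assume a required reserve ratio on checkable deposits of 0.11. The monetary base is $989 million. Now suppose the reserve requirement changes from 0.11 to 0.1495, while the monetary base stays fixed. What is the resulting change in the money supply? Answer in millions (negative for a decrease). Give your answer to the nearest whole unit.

-2199 million

Initially m₁ = 1 / (0.11 + 0.005) ≈ 8.6957, so M₁ = 8.6957 × 989 = 8600.0473 million.
After the change m₂ = 1 / (0.1495 + 0.005) ≈ 6.4725, so M₂ = 6.4725 × 989 = 6401.3025 million.
ΔM = M₂ − M₁ = 6401.3025 − 8600.0473 = -2198.7448 million.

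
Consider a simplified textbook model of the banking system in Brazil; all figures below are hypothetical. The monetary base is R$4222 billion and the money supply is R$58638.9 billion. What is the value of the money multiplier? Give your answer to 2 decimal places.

13.89

The money multiplier is m = M / MB = 58638.9 / 4222 ≈ 13.88889.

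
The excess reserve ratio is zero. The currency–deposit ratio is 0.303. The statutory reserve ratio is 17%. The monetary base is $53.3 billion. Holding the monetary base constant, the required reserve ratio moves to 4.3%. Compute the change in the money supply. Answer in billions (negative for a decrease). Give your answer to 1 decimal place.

$53.9 billion

Initially m₁ = (1 + 0.303) / (0.17 + 0.303) ≈ 2.7548, so M₁ = 2.7548 × 53.3 ≈ 146.8308 billion.
After the change m₂ = (1 + 0.303) / (0.043 + 0.303) ≈ 3.7659, so M₂ = 3.7659 × 53.3 ≈ 200.7225 billion.
ΔM = M₂ − M₁ = 200.7225 − 146.8308 = 53.8917 billion.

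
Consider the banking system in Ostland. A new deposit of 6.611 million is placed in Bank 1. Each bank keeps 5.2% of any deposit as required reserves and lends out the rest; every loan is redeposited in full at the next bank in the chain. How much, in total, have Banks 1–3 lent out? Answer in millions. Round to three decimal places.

17.841 million

Bank i lends (1 − rr)^i of the original deposit: Bank 1 lends 6.611·0.9480 ≈ 6.2672, Bank 2 lends 6.611·0.9480² ≈ 5.9413, and so on.
Summing a geometric series: total = 6.611·[0.9480·(1 − 0.9480^3) / (1 − 0.9480)] ≈ 17.8409 million.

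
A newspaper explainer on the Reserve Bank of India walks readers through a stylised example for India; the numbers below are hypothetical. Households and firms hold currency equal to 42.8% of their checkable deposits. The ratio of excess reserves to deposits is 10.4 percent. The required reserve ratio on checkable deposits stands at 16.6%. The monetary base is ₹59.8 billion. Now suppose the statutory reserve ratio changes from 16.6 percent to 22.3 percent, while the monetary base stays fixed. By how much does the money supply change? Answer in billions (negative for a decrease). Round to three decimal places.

-9.236 billion

Initially m₁ = (1 + 0.428) / (0.166 + 0.104 + 0.428) ≈ 2.045845, so M₁ = 2.045845 × 59.8 ≈ 122.3415 billion.
After the change m₂ = (1 + 0.428) / (0.223 + 0.104 + 0.428) ≈ 1.891391, so M₂ = 1.891391 × 59.8 ≈ 113.1052 billion.
ΔM = M₂ − M₁ = 113.1052 − 122.3415 = -9.2363 billion.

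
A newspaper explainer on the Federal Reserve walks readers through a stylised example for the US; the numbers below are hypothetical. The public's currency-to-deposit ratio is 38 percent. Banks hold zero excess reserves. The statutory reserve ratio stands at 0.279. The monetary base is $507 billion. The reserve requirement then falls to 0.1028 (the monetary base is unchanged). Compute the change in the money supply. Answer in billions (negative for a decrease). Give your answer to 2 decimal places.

$387.47 billion

Initially m₁ = (1 + 0.38) / (0.279 + 0.38) ≈ 2.094082, so M₁ = 2.094082 × 507 ≈ 1061.6996 billion.
After the change m₂ = (1 + 0.38) / (0.1028 + 0.38) ≈ 2.858326, so M₂ = 2.858326 × 507 ≈ 1449.1713 billion.
ΔM = M₂ − M₁ = 1449.1713 − 1061.6996 = 387.4717 billion.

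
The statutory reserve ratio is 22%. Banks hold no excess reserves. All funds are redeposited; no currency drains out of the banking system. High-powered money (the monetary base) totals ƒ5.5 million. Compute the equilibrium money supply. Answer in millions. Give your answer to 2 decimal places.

With no currency drain or excess reserves, the money multiplier is m = 1/rr = 1/0.22 ≈ 4.5455.
Money supply M = m × MB = 4.5455 × 5.5 ≈ 25.0002 million.

ƒ25.00 million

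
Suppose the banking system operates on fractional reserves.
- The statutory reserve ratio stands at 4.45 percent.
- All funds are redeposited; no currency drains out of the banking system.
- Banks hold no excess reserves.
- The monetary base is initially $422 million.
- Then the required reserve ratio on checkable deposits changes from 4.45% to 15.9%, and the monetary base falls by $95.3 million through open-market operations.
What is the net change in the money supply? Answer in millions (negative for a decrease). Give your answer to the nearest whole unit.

-7428 million

Before: m₁ = 1 / (0.0445) ≈ 22.4719, MB₁ = 422, so M₁ = 22.4719 × 422 = 9483.1418 million.
After: m₂ = 1 / (0.159) ≈ 6.2893, MB₂ = 422 − 95.3 = 326.7, so M₂ = 6.2893 × 326.7 ≈ 2054.7143 million.
ΔM = M₂ − M₁ = 2054.7143 − 9483.1418 = -7428.4275 million.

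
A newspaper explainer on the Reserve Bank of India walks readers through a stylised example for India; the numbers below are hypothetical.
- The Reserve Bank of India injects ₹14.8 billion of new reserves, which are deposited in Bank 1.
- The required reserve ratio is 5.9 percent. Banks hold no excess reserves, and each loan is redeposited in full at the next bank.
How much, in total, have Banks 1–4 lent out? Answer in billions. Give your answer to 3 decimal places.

₹50.968 billion

Bank i lends (1 − rr)^i of the original deposit: Bank 1 lends 14.8·0.9410 = 13.9268, Bank 2 lends 14.8·0.9410² ≈ 13.1051, and so on.
Summing a geometric series: total = 14.8·[0.9410·(1 − 0.9410^4) / (1 − 0.9410)] ≈ 50.9682 billion.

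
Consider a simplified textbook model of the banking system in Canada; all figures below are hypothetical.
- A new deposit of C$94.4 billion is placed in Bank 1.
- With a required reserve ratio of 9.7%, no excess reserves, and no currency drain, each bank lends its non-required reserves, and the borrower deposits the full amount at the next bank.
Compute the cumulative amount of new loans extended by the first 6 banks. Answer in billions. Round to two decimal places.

Bank i lends (1 − rr)^i of the original deposit: Bank 1 lends 94.4·0.9030 = 85.2432, Bank 2 lends 94.4·0.9030² ≈ 76.9746, and so on.
Summing a geometric series: total = 94.4·[0.9030·(1 − 0.9030^6) / (1 − 0.9030)] ≈ 402.3490 billion.

C$402.35 billion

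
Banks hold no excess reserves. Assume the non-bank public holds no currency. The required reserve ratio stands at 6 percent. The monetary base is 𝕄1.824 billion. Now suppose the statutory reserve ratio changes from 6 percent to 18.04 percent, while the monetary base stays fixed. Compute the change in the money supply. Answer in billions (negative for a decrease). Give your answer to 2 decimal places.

-20.29 billion

Initially m₁ = 1 / (0.06) ≈ 16.6667, so M₁ = 16.6667 × 1.824 ≈ 30.4001 billion.
After the change m₂ = 1 / (0.1804) ≈ 5.5432, so M₂ = 5.5432 × 1.824 ≈ 10.1108 billion.
ΔM = M₂ − M₁ = 10.1108 − 30.4001 = -20.2893 billion.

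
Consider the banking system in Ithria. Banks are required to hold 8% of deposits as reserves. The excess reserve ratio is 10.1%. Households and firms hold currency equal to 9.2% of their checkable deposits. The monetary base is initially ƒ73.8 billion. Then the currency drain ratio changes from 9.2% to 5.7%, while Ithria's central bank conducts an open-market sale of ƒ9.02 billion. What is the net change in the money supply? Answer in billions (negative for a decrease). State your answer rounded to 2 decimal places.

Before: m₁ = (1 + 0.092) / (0.08 + 0.101 + 0.092) = 4, MB₁ = 73.8, so M₁ = 4 × 73.8 = 295.2 billion.
After: m₂ = (1 + 0.057) / (0.08 + 0.101 + 0.057) ≈ 4.44118, MB₂ = 73.8 − 9.02 = 64.78, so M₂ = 4.44118 × 64.78 ≈ 287.6996 billion.
ΔM = M₂ − M₁ = 287.6996 − 295.2 = -7.5004 billion.

-7.50 billion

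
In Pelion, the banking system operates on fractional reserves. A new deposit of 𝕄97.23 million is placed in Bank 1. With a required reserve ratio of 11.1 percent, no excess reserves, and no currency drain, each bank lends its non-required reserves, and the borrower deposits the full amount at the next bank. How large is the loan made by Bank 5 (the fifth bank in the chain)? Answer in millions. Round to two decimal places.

Each bank lends a fraction (1 − rr) = 0.8890 of the deposit it receives, so Bank 5 receives 97.23·0.8890^4 and lends 97.23·0.8890^5 ≈ 53.9895 million.

𝕄53.99 million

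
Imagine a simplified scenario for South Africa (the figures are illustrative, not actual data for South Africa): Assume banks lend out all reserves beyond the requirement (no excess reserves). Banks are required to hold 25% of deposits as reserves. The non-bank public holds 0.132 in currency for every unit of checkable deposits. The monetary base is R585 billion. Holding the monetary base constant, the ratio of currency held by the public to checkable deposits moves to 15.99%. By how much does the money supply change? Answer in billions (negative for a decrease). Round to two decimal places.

Initially m₁ = (1 + 0.132) / (0.25 + 0.132) ≈ 2.963351, so M₁ = 2.963351 × 585 ≈ 1733.5603 billion.
After the change m₂ = (1 + 0.1599) / (0.25 + 0.1599) ≈ 2.829715, so M₂ = 2.829715 × 585 ≈ 1655.3833 billion.
ΔM = M₂ − M₁ = 1655.3833 − 1733.5603 = -78.177 billion.

-78.18 billion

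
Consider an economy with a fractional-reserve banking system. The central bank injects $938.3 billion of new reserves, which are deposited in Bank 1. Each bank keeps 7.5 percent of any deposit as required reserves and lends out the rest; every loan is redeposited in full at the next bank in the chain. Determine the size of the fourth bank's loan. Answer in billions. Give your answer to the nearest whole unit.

Each bank lends a fraction (1 − rr) = 0.9250 of the deposit it receives, so Bank 4 receives 938.3·0.9250^3 and lends 938.3·0.9250^4 ≈ 686.9239 billion.

$687 billion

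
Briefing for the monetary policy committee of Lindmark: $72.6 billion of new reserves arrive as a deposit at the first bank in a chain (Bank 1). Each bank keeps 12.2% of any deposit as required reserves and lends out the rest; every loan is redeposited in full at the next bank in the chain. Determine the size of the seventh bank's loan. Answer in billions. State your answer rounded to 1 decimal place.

$29.2 billion

Each bank lends a fraction (1 − rr) = 0.8780 of the deposit it receives, so Bank 7 receives 72.6·0.8780^6 and lends 72.6·0.8780^7 ≈ 29.2010 billion.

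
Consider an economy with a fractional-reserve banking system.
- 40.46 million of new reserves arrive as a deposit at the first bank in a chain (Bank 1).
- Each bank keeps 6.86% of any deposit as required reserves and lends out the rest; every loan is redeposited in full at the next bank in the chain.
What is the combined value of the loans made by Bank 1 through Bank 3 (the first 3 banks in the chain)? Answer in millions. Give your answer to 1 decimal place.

105.5 million

Bank i lends (1 − rr)^i of the original deposit: Bank 1 lends 40.46·0.9314 ≈ 37.6844, Bank 2 lends 40.46·0.9314² ≈ 35.0993, and so on.
Summing a geometric series: total = 40.46·[0.9314·(1 − 0.9314^3) / (1 − 0.9314)] ≈ 105.4752 million.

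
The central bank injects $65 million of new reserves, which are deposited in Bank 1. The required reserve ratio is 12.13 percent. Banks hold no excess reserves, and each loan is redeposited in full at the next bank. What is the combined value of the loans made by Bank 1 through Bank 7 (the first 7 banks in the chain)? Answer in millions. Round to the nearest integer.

Bank i lends (1 − rr)^i of the original deposit: Bank 1 lends 65·0.8787 = 57.1155, Bank 2 lends 65·0.8787² ≈ 50.1874, and so on.
Summing a geometric series: total = 65·[0.8787·(1 − 0.8787^7) / (1 − 0.8787)] ≈ 280.4130 million.

$280 million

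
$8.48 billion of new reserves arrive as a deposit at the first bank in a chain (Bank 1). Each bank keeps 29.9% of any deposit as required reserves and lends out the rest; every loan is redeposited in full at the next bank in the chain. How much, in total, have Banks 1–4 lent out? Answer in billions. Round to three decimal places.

Bank i lends (1 − rr)^i of the original deposit: Bank 1 lends 8.48·0.7010 ≈ 5.9445, Bank 2 lends 8.48·0.7010² ≈ 4.1671, and so on.
Summing a geometric series: total = 8.48·[0.7010·(1 − 0.7010^4) / (1 − 0.7010)] ≈ 15.0804 billion.

$15.080 billion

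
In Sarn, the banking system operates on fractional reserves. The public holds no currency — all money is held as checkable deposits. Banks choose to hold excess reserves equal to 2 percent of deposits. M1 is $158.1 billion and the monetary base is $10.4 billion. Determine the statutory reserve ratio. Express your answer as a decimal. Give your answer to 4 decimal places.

Using m = M/MB = 158.1/10.4 ≈ 15.201923. Since m = (1 + c)/(c + rr + e), the denominator satisfies c + rr + e = (1 + c)/m = (1 + 0) / 15.201923 ≈ 0.065781.
With c = 0 and e = 0.02, the statutory reserve ratio is 0.065781 − 0 − 0.02 = 0.045781.

0.0458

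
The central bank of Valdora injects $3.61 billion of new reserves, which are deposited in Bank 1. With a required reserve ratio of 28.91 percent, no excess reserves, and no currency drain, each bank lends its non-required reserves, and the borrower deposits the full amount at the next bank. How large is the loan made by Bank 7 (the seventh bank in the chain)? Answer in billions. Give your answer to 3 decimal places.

Each bank lends a fraction (1 − rr) = 0.7109 of the deposit it receives, so Bank 7 receives 3.61·0.7109^6 and lends 3.61·0.7109^7 ≈ 0.3313 billion.

$0.331 billion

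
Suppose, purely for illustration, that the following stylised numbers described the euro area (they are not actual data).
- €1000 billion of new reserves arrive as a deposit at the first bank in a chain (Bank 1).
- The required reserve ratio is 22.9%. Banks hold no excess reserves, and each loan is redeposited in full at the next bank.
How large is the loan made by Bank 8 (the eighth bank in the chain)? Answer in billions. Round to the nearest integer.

Each bank lends a fraction (1 − rr) = 0.7710 of the deposit it receives, so Bank 8 receives 1000·0.7710^7 and lends 1000·0.7710^8 ≈ 124.8634 billion.

€125 billion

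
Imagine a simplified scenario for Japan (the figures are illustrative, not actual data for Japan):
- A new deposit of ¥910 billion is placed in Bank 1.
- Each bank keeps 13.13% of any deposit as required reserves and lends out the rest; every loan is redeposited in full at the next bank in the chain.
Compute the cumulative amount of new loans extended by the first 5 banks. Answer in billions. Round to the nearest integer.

¥3042 billion

Bank i lends (1 − rr)^i of the original deposit: Bank 1 lends 910·0.8687 = 790.5170, Bank 2 lends 910·0.8687² ≈ 686.7221, and so on.
Summing a geometric series: total = 910·[0.8687·(1 − 0.8687^5) / (1 − 0.8687)] ≈ 3042.2068 billion.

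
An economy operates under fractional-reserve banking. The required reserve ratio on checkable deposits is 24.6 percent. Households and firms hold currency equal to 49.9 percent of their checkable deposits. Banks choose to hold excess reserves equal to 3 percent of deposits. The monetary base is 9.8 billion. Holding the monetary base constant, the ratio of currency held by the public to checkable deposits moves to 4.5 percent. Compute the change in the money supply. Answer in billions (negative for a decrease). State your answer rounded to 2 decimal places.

Initially m₁ = (1 + 0.499) / (0.246 + 0.03 + 0.499) ≈ 1.9342, so M₁ = 1.9342 × 9.8 ≈ 18.9552 billion.
After the change m₂ = (1 + 0.045) / (0.246 + 0.03 + 0.045) ≈ 3.2555, so M₂ = 3.2555 × 9.8 = 31.9039 billion.
ΔM = M₂ − M₁ = 31.9039 − 18.9552 = 12.9487 billion.

12.95 billion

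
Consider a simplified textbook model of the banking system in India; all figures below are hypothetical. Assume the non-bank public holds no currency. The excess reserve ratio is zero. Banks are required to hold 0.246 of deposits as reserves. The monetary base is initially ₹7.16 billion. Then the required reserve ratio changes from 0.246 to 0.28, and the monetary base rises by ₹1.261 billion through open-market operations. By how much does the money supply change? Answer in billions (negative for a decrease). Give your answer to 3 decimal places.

Before: m₁ = 1 / (0.246) ≈ 4.06504, MB₁ = 7.16, so M₁ = 4.06504 × 7.16 ≈ 29.1057 billion.
After: m₂ = 1 / (0.28) ≈ 3.57143, MB₂ = 7.16 + 1.261 = 8.421, so M₂ = 3.57143 × 8.421 ≈ 30.075 billion.
ΔM = M₂ − M₁ = 30.075 − 29.1057 = 0.9693 billion.

₹0.969 billion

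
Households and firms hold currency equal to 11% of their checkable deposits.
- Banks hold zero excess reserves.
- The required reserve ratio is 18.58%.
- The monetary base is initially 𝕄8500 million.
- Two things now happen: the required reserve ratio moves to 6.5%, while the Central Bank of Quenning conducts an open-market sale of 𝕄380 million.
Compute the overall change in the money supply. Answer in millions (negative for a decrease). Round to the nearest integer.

𝕄19607 million

Before: m₁ = (1 + 0.11) / (0.1858 + 0.11) ≈ 3.75254, MB₁ = 8500, so M₁ = 3.75254 × 8500 = 31896.59 million.
After: m₂ = (1 + 0.11) / (0.065 + 0.11) ≈ 6.34286, MB₂ = 8500 − 380 = 8120, so M₂ = 6.34286 × 8120 = 51504.0232 million.
ΔM = M₂ − M₁ = 51504.0232 − 31896.59 = 19607.4332 million.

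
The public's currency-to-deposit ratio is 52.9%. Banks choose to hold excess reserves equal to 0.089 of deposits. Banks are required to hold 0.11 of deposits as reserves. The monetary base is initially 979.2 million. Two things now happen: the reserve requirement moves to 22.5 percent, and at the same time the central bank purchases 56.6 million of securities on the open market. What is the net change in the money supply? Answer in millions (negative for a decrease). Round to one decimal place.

-177.9 million

Before: m₁ = (1 + 0.529) / (0.11 + 0.089 + 0.529) ≈ 2.100275, MB₁ = 979.2, so M₁ = 2.100275 × 979.2 ≈ 2056.5893 million.
After: m₂ = (1 + 0.529) / (0.225 + 0.089 + 0.529) ≈ 1.813760, MB₂ = 979.2 + 56.6 = 1035.8, so M₂ = 1.813760 × 1035.8 ≈ 1878.6926 million.
ΔM = M₂ − M₁ = 1878.6926 − 2056.5893 = -177.8967 million.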